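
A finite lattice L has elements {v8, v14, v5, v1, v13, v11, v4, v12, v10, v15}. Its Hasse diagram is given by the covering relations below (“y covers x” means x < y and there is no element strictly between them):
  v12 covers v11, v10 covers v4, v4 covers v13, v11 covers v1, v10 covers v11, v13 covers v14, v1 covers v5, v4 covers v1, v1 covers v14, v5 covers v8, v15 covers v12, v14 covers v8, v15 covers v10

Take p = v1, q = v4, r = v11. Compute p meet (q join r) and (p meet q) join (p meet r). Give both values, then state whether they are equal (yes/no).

q join r = v10, so p meet (q join r) = v1 meet v10 = v1.
p meet q = v1 and p meet r = v1, so (p meet q) join (p meet r) = v1 join v1 = v1.
Equal: yes.

v1; v1; yes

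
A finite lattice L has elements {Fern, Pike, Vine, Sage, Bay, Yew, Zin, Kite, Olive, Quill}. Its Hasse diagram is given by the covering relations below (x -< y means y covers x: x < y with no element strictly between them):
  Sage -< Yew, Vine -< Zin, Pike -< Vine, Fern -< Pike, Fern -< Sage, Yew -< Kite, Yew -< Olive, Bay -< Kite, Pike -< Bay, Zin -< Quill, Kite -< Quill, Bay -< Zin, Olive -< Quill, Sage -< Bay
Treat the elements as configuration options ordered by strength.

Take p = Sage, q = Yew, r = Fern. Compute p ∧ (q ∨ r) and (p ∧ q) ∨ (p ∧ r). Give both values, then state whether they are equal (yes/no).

q ∨ r = Yew, so p ∧ (q ∨ r) = Sage ∧ Yew = Sage.
p ∧ q = Sage and p ∧ r = Fern, so (p ∧ q) ∨ (p ∧ r) = Sage ∨ Fern = Sage.
Equal: yes.

Sage; Sage; yes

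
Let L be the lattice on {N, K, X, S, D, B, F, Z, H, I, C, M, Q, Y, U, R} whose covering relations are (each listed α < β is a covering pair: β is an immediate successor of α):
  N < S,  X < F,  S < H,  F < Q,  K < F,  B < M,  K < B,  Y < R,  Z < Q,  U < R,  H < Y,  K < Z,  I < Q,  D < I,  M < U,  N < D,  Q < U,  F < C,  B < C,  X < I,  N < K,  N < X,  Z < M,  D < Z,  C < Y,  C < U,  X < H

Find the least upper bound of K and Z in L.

Common upper bounds of {K, Z}: M, Q, R, U, Z.
The least among these is Z.

Z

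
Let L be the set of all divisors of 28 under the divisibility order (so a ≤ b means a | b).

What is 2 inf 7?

In the divisibility order, the meet is the greatest common divisor: gcd(2, 7) = 1.

1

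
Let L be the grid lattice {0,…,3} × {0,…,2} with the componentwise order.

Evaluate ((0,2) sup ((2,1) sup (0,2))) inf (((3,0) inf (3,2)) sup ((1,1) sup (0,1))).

(2,1) ∨ (0,2) = (2,2)
(0,2) ∨ (2,2) = (2,2)
(3,0) ∧ (3,2) = (3,0)
(1,1) ∨ (0,1) = (1,1)
(3,0) ∨ (1,1) = (3,1)
(2,2) ∧ (3,1) = (2,1)

(2,1)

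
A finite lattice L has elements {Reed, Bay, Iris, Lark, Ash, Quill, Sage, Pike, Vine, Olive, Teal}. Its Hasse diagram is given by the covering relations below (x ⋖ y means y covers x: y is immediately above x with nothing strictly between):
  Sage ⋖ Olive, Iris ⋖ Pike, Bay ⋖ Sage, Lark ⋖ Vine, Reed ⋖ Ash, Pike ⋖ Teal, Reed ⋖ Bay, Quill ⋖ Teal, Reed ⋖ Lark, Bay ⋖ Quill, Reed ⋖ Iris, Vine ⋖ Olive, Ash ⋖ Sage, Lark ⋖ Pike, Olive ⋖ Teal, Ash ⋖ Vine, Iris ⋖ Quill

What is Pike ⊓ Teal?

Common lower bounds of {Pike, Teal}: Iris, Lark, Pike, Reed.
The greatest among these is Pike.

Pike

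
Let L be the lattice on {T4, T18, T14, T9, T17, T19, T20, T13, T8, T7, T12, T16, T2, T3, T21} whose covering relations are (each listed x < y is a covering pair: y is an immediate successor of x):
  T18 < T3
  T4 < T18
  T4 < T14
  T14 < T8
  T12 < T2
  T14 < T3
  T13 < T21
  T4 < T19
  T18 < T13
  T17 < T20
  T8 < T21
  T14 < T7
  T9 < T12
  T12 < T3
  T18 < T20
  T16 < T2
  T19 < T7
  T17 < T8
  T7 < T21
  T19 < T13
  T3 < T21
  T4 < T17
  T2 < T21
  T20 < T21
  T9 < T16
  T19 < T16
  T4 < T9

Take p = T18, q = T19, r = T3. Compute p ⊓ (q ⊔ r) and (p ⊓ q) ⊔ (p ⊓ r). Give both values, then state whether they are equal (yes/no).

q ⊔ r = T21, so p ⊓ (q ⊔ r) = T18 ⊓ T21 = T18.
p ⊓ q = T4 and p ⊓ r = T18, so (p ⊓ q) ⊔ (p ⊓ r) = T4 ⊔ T18 = T18.
Equal: yes.

T18; T18; yes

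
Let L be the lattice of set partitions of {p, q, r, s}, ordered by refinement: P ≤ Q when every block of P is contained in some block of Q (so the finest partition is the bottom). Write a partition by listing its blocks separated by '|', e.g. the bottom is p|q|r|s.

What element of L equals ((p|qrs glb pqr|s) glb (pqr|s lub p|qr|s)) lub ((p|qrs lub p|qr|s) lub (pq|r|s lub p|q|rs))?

p|qrs ∧ pqr|s = p|qr|s
pqr|s ∨ p|qr|s = pqr|s
p|qr|s ∧ pqr|s = p|qr|s
p|qrs ∨ p|qr|s = p|qrs
pq|r|s ∨ p|q|rs = pq|rs
p|qrs ∨ pq|rs = pqrs
p|qr|s ∨ pqrs = pqrs

pqrs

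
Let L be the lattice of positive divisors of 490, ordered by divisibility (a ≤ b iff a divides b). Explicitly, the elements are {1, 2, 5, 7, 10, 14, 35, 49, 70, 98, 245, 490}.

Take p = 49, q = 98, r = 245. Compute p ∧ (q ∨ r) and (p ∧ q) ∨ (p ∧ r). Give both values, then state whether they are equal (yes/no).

q ∨ r = 490, so p ∧ (q ∨ r) = 49 ∧ 490 = 49.
p ∧ q = 49 and p ∧ r = 49, so (p ∧ q) ∨ (p ∧ r) = 49 ∨ 49 = 49.
Equal: yes.

49; 49; yes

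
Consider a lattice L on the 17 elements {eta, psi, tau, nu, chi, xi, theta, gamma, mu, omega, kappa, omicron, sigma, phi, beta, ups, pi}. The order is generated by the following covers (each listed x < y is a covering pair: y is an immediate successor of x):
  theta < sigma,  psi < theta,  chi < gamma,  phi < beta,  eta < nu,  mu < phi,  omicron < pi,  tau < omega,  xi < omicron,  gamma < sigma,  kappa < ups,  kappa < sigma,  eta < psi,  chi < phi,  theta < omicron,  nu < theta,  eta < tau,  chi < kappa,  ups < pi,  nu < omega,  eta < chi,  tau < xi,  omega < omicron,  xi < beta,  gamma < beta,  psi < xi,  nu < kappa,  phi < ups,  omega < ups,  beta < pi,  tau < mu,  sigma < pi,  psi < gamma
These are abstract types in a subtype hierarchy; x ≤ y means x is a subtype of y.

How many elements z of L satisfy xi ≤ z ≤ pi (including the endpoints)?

4

The interval [xi, pi] = {beta, omicron, pi, xi}, which has 4 elements.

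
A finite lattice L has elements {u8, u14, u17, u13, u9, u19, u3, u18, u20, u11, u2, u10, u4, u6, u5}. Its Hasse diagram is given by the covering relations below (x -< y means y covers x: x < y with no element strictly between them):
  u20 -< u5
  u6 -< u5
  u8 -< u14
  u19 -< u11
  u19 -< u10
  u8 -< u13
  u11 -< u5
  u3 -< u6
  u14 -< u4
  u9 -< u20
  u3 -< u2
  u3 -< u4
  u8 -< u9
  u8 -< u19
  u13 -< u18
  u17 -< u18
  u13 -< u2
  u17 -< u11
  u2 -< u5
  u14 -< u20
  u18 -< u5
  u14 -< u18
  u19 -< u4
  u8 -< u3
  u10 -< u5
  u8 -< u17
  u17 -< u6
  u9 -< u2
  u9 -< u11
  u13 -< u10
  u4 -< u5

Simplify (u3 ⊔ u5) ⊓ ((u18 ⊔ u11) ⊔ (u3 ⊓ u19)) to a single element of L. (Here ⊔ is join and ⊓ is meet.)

u5

u3 ∨ u5 = u5
u18 ∨ u11 = u5
u3 ∧ u19 = u8
u5 ∨ u8 = u5
u5 ∧ u5 = u5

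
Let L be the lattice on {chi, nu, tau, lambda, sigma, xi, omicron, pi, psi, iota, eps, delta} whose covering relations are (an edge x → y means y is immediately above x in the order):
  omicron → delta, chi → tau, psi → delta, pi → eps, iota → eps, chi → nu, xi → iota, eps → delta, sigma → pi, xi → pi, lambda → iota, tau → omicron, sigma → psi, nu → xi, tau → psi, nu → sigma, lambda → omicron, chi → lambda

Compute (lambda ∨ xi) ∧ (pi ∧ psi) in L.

lambda ∨ xi = iota
pi ∧ psi = sigma
iota ∧ sigma = nu

nu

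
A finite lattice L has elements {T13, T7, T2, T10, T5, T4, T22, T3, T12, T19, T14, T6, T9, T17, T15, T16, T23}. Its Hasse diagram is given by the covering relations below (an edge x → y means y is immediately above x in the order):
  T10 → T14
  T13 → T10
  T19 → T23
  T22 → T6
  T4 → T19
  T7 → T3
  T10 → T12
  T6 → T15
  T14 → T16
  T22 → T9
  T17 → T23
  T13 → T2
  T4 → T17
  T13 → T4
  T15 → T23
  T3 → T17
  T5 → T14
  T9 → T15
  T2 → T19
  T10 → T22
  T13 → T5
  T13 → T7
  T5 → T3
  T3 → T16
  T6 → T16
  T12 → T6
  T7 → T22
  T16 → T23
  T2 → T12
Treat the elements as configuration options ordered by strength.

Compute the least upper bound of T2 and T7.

Common upper bounds of {T2, T7}: T15, T16, T23, T6.
The least among these is T6.

T6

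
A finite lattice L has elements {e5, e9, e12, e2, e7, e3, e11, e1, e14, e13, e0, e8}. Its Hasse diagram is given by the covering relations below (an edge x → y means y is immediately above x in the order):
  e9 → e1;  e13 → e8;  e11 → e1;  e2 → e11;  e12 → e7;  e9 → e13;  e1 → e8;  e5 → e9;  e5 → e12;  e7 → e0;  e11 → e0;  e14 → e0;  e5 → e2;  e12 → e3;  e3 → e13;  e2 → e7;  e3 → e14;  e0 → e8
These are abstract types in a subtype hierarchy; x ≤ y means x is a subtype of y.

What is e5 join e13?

Common upper bounds of {e5, e13}: e13, e8.
The least among these is e13.

e13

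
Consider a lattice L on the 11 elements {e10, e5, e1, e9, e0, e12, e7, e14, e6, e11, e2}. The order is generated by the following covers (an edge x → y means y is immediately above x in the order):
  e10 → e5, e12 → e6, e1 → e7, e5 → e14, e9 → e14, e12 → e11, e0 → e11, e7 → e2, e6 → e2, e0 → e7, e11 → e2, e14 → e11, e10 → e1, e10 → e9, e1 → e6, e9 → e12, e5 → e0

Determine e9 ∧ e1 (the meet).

Common lower bounds of {e9, e1}: e10.
The greatest among these is e10.

e10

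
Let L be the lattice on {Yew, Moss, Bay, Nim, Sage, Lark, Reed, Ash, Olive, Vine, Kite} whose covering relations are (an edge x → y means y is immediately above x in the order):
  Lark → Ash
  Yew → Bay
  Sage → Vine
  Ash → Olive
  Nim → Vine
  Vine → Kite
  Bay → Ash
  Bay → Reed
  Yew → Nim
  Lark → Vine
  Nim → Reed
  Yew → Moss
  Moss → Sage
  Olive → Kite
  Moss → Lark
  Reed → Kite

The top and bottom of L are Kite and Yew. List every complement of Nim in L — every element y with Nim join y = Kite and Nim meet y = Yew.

Need y with Nim ∨ y = Kite and Nim ∧ y = Yew.
Checking each element gives: Ash, Olive.

Ash, Olive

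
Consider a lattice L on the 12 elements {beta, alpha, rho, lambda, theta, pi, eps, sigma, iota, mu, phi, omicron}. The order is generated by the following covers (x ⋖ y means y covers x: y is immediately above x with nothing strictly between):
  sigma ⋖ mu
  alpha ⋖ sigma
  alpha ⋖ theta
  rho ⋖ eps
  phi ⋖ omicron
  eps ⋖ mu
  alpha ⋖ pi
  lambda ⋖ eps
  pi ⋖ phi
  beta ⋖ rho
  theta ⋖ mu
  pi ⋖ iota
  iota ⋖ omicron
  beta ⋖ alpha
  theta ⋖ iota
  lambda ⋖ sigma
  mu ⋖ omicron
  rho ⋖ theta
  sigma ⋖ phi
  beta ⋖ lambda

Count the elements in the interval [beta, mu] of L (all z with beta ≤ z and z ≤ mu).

8

The interval [beta, mu] = {alpha, beta, eps, lambda, mu, rho, sigma, theta}, which has 8 elements.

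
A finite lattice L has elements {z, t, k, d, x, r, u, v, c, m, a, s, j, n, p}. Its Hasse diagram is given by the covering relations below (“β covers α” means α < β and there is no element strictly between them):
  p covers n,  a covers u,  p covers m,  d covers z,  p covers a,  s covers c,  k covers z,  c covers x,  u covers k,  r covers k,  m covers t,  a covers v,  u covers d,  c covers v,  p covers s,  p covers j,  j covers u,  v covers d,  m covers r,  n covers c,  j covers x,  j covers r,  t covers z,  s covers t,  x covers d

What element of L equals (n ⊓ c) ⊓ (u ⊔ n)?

n ∧ c = c
u ∨ n = p
c ∧ p = c

c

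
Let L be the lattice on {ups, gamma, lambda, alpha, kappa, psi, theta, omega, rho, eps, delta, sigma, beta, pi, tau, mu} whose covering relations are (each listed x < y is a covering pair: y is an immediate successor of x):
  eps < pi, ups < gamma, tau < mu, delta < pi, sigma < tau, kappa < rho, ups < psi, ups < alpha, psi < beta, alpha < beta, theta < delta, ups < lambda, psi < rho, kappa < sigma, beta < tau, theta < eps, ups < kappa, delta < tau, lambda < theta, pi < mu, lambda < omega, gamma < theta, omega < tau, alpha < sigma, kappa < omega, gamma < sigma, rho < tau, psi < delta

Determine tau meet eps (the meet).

theta

Common lower bounds of {tau, eps}: gamma, lambda, theta, ups.
The greatest among these is theta.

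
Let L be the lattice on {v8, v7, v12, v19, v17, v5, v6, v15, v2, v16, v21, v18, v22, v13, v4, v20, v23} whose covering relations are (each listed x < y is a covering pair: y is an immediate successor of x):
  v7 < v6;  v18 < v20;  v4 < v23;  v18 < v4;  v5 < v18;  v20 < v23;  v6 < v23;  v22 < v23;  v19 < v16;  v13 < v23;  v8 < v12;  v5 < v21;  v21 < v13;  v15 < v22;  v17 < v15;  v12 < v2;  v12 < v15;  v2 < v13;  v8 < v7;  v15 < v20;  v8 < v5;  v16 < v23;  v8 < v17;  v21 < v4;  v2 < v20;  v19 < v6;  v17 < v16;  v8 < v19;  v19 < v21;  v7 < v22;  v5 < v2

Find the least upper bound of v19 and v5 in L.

v21

Common upper bounds of {v19, v5}: v13, v21, v23, v4.
The least among these is v21.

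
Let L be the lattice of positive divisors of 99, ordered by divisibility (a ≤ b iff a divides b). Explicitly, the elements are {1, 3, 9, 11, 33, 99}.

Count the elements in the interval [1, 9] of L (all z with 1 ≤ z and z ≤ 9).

3

The interval [1, 9] = {1, 3, 9}, which has 3 elements.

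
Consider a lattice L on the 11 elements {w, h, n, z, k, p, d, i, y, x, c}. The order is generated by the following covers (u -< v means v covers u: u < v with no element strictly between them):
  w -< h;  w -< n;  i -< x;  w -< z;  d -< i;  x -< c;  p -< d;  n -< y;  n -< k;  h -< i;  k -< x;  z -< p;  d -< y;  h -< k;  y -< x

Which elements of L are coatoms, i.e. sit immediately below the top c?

The coatoms are exactly the elements covered by c: x.

x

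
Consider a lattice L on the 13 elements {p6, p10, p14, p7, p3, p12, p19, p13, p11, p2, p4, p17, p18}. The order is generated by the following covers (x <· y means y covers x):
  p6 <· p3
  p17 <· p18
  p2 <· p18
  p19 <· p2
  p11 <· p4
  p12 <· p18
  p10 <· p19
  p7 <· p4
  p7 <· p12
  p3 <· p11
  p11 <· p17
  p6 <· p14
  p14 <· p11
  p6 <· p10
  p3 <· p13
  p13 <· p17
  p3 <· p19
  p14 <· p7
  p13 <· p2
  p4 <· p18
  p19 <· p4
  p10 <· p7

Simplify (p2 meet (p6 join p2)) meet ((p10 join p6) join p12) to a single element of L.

p6 ∨ p2 = p2
p2 ∧ p2 = p2
p10 ∨ p6 = p10
p10 ∨ p12 = p12
p2 ∧ p12 = p10

p10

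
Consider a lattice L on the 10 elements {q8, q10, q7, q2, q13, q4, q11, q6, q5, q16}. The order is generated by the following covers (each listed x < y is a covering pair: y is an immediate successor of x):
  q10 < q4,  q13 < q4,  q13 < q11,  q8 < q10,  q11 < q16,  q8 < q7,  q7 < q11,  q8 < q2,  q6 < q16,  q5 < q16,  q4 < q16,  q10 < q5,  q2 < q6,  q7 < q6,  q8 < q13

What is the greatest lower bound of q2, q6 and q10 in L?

q8

Common lower bounds of {q2, q6, q10}: q8.
The greatest among these is q8.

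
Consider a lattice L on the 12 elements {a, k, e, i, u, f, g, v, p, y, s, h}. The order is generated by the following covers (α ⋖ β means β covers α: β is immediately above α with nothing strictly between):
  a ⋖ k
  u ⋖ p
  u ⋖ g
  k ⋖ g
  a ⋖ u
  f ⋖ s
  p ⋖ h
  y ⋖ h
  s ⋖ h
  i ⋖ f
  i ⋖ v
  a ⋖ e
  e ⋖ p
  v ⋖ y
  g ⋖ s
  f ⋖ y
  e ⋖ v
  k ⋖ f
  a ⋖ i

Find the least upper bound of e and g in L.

h

Common upper bounds of {e, g}: h.
The least among these is h.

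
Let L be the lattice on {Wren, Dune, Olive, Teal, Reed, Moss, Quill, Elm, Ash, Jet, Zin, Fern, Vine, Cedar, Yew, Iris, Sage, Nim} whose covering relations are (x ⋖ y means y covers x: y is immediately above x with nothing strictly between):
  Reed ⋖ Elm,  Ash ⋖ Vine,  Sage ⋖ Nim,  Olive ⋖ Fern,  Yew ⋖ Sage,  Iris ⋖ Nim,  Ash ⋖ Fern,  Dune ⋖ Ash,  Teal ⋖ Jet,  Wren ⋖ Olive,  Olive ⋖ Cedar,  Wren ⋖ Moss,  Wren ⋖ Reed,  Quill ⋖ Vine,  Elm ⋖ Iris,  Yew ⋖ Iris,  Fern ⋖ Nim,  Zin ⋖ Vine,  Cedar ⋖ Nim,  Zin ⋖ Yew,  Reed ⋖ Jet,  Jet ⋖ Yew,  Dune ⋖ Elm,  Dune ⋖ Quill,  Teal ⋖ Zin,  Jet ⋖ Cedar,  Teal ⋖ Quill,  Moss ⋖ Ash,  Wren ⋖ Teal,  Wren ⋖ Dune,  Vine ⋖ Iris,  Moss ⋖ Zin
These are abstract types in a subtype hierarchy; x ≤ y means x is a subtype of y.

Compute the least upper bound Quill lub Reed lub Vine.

Iris

Common upper bounds of {Quill, Reed, Vine}: Iris, Nim.
The least among these is Iris.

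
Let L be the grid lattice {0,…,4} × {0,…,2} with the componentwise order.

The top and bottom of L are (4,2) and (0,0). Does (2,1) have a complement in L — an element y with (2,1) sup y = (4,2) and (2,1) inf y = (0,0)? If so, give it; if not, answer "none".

none

For every candidate y, either (2,1) ∨ y ≠ (4,2) or (2,1) ∧ y ≠ (0,0); no complement exists.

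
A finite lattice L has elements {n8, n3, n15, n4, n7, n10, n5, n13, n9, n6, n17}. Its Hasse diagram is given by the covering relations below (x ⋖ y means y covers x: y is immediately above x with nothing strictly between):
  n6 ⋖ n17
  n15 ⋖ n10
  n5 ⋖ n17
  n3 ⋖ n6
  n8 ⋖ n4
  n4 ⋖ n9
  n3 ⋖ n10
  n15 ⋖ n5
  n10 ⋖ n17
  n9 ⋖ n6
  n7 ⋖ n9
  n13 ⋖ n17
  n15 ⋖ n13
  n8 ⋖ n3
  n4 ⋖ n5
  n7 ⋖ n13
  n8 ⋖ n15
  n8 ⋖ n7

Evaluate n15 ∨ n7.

n13

n15 ∨ n7 = n13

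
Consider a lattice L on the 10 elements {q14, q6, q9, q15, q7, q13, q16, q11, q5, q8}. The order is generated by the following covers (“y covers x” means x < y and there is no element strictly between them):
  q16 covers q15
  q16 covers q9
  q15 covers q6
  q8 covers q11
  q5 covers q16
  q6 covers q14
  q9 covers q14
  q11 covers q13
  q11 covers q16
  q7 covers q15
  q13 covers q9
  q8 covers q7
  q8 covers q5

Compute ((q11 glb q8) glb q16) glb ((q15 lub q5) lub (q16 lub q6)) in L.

q16

q11 ∧ q8 = q11
q11 ∧ q16 = q16
q15 ∨ q5 = q5
q16 ∨ q6 = q16
q5 ∨ q16 = q5
q16 ∧ q5 = q16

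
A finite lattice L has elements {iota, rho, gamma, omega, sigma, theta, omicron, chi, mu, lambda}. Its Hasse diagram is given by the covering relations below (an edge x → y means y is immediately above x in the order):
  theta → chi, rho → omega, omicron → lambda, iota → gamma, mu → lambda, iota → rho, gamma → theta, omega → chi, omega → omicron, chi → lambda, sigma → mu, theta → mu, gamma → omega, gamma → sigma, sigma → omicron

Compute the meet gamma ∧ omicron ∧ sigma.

gamma

Common lower bounds of {gamma, omicron, sigma}: gamma, iota.
The greatest among these is gamma.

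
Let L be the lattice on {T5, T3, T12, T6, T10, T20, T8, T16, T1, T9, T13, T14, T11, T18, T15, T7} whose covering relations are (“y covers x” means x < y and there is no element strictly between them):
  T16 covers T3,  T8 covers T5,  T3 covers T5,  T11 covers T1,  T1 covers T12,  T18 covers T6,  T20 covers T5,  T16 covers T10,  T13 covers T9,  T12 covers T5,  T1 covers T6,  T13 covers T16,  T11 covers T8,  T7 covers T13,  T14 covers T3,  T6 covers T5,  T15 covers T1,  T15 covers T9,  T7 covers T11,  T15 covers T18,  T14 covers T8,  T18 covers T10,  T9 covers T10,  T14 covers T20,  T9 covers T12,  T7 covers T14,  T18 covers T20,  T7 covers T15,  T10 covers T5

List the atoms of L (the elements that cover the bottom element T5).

T10, T12, T20, T3, T6, T8

The atoms are exactly the elements that cover T5: T10, T12, T20, T3, T6, T8.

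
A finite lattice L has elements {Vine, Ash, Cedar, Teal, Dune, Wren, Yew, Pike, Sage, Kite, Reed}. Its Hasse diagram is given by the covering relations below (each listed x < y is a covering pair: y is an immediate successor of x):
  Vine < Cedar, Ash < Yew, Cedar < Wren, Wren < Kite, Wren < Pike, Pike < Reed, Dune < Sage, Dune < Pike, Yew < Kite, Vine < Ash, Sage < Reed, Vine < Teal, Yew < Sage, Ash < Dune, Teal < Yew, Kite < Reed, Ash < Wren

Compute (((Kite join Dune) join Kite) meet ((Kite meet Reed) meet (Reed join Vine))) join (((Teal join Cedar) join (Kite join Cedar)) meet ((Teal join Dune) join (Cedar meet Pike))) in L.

Kite

Kite ∨ Dune = Reed
Reed ∨ Kite = Reed
Kite ∧ Reed = Kite
Reed ∨ Vine = Reed
Kite ∧ Reed = Kite
Reed ∧ Kite = Kite
Teal ∨ Cedar = Kite
Kite ∨ Cedar = Kite
Kite ∨ Kite = Kite
Teal ∨ Dune = Sage
Cedar ∧ Pike = Cedar
Sage ∨ Cedar = Reed
Kite ∧ Reed = Kite
Kite ∨ Kite = Kite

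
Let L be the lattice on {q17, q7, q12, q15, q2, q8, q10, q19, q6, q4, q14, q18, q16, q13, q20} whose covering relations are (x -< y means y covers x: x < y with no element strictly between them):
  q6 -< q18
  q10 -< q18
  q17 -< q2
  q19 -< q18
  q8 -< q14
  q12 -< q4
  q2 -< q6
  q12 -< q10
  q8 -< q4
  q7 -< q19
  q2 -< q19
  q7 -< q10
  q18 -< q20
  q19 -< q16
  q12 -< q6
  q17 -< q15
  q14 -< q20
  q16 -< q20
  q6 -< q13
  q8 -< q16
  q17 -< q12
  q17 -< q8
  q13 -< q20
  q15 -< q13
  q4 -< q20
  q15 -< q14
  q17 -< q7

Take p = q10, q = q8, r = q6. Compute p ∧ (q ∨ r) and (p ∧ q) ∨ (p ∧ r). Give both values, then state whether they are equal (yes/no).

q10; q12; no

q ∨ r = q20, so p ∧ (q ∨ r) = q10 ∧ q20 = q10.
p ∧ q = q17 and p ∧ r = q12, so (p ∧ q) ∨ (p ∧ r) = q17 ∨ q12 = q12.
Equal: no.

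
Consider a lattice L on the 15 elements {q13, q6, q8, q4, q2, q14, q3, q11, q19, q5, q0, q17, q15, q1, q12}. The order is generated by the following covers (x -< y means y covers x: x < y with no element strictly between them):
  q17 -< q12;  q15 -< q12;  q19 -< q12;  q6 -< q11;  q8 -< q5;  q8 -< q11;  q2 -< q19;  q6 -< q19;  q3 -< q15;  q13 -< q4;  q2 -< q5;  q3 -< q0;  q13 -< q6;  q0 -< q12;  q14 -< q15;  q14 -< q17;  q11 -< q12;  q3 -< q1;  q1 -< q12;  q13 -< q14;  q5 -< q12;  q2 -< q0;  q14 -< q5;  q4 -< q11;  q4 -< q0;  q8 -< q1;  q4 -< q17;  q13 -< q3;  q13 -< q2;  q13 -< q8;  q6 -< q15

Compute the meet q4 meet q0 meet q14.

q13

Common lower bounds of {q4, q0, q14}: q13.
The greatest among these is q13.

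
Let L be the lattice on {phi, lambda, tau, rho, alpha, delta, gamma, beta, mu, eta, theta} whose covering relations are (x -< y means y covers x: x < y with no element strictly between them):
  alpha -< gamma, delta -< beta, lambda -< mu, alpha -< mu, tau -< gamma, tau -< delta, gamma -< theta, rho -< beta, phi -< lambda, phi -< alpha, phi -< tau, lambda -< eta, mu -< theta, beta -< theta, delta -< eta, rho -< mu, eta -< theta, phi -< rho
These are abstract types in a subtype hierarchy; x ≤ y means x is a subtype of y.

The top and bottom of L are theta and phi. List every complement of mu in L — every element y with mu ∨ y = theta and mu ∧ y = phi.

Need y with mu ∨ y = theta and mu ∧ y = phi.
Checking each element gives: delta, tau.

delta, tau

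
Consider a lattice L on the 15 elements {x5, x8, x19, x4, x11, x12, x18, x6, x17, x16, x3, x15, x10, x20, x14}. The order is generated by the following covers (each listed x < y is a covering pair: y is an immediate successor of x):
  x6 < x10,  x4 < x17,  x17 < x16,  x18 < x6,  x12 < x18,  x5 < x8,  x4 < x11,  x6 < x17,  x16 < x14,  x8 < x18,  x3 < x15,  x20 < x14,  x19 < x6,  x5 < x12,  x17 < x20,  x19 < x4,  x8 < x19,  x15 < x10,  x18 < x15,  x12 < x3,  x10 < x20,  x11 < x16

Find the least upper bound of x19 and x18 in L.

Common upper bounds of {x19, x18}: x10, x14, x16, x17, x20, x6.
The least among these is x6.

x6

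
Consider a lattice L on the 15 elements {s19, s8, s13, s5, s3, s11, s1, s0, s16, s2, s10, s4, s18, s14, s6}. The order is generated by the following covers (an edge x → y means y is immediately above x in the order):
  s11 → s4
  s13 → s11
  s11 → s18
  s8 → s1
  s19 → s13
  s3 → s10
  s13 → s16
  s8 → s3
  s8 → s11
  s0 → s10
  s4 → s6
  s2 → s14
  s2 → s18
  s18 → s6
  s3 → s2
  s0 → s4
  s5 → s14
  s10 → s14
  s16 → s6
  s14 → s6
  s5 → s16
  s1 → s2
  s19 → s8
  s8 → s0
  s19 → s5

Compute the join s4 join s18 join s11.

Common upper bounds of {s4, s18, s11}: s6.
The least among these is s6.

s6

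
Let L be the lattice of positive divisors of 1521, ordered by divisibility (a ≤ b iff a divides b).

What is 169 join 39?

507

In the divisibility order, the join is the least common multiple: lcm(169, 39) = 507.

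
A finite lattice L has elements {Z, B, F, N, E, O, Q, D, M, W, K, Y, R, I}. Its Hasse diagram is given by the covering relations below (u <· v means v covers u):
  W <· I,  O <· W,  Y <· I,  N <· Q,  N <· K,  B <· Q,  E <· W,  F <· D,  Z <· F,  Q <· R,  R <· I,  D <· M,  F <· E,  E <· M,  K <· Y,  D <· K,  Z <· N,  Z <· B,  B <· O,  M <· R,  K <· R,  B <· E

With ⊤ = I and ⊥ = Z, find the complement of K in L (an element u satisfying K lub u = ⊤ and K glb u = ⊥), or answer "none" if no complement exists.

Need u with K ∨ u = I and K ∧ u = Z.
Checking each element gives: O.

O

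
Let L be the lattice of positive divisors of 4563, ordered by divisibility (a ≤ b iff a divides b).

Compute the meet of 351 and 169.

13

Common lower bounds of {351, 169}: 1, 13.
The greatest among these is 13.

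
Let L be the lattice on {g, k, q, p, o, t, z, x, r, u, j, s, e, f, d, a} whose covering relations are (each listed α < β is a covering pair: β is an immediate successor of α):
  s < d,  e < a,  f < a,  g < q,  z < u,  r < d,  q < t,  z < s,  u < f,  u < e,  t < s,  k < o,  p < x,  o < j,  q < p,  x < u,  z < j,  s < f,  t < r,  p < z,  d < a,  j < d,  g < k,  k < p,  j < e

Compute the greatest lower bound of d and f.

s

Common lower bounds of {d, f}: g, k, p, q, s, t, z.
The greatest among these is s.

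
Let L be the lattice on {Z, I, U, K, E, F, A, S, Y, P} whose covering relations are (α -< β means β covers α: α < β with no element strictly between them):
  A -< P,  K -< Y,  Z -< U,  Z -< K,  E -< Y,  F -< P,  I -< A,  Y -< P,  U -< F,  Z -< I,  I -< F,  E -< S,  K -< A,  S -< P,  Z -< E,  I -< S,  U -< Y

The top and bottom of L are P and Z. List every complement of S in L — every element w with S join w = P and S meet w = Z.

K, U

Need w with S ∨ w = P and S ∧ w = Z.
Checking each element gives: K, U.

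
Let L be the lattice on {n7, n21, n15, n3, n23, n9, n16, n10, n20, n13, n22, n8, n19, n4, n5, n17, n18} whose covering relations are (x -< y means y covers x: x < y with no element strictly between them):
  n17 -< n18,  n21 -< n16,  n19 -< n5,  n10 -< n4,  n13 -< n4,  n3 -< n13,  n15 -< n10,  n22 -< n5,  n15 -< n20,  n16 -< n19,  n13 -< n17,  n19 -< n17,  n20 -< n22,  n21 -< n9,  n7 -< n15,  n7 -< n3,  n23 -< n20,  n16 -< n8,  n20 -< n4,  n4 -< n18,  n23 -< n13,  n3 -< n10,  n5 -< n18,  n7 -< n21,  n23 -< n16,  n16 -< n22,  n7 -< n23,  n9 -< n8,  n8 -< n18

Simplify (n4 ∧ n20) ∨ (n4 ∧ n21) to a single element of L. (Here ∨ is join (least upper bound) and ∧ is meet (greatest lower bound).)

n4 ∧ n20 = n20
n4 ∧ n21 = n7
n20 ∨ n7 = n20

n20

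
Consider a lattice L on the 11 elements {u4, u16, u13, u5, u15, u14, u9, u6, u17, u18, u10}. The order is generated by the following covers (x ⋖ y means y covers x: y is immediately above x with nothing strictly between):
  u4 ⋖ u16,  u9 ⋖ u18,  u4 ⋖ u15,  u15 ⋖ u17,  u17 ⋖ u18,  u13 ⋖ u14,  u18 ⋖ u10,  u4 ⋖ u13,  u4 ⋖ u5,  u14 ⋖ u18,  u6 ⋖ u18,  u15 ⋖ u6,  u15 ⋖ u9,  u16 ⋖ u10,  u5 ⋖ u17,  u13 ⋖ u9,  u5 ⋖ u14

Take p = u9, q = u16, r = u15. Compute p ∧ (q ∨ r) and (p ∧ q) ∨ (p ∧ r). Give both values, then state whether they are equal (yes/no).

q ∨ r = u10, so p ∧ (q ∨ r) = u9 ∧ u10 = u9.
p ∧ q = u4 and p ∧ r = u15, so (p ∧ q) ∨ (p ∧ r) = u4 ∨ u15 = u15.
Equal: no.

u9; u15; no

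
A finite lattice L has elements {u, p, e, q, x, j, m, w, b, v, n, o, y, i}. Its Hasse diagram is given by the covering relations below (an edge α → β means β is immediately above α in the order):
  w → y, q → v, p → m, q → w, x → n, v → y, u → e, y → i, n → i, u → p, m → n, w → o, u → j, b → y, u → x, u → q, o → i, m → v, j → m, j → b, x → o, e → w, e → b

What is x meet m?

u

Common lower bounds of {x, m}: u.
The greatest among these is u.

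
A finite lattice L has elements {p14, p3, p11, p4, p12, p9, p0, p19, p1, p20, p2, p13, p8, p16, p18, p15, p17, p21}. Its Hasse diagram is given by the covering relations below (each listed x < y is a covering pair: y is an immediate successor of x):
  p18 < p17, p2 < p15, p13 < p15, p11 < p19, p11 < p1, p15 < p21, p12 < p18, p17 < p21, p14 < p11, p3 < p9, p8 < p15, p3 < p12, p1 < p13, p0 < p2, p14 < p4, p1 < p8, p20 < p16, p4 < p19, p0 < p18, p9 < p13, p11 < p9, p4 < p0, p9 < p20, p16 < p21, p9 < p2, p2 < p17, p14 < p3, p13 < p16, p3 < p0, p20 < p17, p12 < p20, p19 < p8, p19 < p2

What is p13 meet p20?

p9

Common lower bounds of {p13, p20}: p11, p14, p3, p9.
The greatest among these is p9.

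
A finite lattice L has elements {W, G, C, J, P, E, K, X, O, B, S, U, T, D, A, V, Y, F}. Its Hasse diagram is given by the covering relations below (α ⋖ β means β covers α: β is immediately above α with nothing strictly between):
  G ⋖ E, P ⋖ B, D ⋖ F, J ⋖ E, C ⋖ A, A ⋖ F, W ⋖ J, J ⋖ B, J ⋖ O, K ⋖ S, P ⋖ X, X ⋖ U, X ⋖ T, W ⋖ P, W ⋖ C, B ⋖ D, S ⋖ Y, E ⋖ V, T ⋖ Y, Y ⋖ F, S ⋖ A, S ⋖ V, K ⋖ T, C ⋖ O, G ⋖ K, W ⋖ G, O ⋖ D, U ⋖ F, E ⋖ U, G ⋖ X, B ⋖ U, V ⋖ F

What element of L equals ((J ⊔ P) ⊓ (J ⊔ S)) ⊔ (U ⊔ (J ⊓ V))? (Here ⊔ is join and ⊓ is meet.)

U

J ∨ P = B
J ∨ S = V
B ∧ V = J
J ∧ V = J
U ∨ J = U
J ∨ U = U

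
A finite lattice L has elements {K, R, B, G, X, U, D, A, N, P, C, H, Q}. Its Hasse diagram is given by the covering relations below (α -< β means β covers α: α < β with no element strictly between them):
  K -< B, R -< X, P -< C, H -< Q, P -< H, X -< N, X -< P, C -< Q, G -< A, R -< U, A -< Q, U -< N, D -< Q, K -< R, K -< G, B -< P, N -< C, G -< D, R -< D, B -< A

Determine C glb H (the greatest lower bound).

P

Common lower bounds of {C, H}: B, K, P, R, X.
The greatest among these is P.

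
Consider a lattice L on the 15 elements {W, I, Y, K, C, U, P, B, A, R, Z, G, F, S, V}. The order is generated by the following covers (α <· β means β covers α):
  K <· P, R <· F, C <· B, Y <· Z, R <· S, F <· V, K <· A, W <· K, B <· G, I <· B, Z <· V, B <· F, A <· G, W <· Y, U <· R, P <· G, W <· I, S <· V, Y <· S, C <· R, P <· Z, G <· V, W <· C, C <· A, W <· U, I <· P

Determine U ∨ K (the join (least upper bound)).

V

Common upper bounds of {U, K}: V.
The least among these is V.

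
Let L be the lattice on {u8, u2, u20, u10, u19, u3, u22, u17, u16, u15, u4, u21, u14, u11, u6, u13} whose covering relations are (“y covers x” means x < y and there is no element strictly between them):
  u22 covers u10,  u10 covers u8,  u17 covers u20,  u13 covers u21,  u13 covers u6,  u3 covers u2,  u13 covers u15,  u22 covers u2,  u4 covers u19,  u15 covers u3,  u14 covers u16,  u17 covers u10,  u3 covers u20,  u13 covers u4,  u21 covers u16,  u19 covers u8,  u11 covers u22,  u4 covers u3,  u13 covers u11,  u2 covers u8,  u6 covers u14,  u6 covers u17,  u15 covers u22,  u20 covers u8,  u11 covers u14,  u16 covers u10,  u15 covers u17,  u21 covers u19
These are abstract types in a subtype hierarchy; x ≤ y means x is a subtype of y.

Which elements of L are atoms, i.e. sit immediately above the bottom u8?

The atoms are exactly the elements that cover u8: u10, u19, u2, u20.

u10, u19, u2, u20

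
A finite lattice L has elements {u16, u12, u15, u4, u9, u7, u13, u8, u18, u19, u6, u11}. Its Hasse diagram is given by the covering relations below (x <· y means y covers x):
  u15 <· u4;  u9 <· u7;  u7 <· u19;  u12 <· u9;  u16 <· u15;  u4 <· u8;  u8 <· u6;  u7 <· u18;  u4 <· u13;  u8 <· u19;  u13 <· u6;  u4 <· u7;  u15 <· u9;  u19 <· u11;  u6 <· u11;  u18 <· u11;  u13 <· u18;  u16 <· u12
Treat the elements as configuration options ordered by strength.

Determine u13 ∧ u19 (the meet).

u4

Common lower bounds of {u13, u19}: u15, u16, u4.
The greatest among these is u4.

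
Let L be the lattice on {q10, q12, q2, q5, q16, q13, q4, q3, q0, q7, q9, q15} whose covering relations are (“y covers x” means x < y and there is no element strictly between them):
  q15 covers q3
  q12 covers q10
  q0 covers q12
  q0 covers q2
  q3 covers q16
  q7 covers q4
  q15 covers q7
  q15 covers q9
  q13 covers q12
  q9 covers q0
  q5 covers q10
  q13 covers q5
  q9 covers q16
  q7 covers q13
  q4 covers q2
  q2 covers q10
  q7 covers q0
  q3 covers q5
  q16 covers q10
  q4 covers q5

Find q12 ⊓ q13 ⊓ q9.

q12

Common lower bounds of {q12, q13, q9}: q10, q12.
The greatest among these is q12.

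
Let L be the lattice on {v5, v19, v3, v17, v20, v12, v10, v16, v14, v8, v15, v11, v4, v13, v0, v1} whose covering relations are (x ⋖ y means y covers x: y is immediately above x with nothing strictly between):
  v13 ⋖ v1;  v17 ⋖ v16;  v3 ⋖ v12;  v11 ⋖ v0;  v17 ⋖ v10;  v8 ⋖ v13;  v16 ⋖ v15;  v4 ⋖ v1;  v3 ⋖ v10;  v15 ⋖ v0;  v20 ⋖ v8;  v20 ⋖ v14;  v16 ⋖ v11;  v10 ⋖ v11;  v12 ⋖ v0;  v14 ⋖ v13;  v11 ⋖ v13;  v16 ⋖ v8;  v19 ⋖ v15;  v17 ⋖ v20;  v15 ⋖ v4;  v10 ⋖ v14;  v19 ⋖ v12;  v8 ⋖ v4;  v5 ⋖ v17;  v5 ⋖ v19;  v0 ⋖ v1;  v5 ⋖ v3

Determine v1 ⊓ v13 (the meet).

v13

Common lower bounds of {v1, v13}: v10, v11, v13, v14, v16, v17, v20, v3, v5, v8.
The greatest among these is v13.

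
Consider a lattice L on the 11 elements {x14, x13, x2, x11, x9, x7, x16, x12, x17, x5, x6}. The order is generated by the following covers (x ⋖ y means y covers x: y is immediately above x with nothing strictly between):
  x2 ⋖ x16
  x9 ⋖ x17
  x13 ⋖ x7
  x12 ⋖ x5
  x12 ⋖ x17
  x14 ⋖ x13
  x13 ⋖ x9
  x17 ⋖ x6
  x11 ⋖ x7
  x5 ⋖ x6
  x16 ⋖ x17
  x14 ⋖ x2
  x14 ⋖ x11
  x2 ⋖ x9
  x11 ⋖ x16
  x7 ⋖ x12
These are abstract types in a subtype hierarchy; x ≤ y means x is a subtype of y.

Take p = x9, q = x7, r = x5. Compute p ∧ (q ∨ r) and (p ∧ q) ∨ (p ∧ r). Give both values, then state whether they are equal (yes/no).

q ∨ r = x5, so p ∧ (q ∨ r) = x9 ∧ x5 = x13.
p ∧ q = x13 and p ∧ r = x13, so (p ∧ q) ∨ (p ∧ r) = x13 ∨ x13 = x13.
Equal: yes.

x13; x13; yes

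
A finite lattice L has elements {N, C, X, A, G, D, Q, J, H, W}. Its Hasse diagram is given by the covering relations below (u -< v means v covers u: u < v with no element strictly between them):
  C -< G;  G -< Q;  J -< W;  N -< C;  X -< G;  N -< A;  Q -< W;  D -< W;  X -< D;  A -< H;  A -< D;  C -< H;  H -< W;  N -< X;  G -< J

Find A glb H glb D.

Common lower bounds of {A, H, D}: A, N.
The greatest among these is A.

A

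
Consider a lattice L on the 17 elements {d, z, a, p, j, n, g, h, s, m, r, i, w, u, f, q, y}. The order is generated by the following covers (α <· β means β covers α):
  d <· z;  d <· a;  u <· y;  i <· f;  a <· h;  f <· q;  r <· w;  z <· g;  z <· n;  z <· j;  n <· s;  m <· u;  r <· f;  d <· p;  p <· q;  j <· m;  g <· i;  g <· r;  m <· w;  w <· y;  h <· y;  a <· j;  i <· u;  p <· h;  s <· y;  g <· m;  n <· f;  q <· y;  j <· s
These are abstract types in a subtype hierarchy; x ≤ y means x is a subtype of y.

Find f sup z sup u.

y

Common upper bounds of {f, z, u}: y.
The least among these is y.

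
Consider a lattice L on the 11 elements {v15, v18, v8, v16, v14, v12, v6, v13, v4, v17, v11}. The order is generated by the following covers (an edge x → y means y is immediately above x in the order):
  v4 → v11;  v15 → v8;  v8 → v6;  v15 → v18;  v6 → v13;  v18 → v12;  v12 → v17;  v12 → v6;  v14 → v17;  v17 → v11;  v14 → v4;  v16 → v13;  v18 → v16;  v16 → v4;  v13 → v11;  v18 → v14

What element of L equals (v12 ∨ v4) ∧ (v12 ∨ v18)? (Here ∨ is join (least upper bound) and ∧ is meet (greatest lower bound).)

v12 ∨ v4 = v11
v12 ∨ v18 = v12
v11 ∧ v12 = v12

v12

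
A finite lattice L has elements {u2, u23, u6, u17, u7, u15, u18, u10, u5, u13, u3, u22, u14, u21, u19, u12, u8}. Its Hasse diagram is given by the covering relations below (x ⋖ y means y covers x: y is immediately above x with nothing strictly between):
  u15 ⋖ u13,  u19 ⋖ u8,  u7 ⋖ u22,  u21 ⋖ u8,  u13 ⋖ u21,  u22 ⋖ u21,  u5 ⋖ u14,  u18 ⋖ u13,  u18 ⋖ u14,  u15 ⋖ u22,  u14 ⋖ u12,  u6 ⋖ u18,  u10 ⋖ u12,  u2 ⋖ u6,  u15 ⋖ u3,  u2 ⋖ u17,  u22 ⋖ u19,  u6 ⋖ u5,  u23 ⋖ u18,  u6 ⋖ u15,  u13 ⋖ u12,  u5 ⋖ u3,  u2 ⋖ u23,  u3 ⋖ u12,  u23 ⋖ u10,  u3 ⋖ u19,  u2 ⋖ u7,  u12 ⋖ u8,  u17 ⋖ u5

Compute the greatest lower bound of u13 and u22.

Common lower bounds of {u13, u22}: u15, u2, u6.
The greatest among these is u15.

u15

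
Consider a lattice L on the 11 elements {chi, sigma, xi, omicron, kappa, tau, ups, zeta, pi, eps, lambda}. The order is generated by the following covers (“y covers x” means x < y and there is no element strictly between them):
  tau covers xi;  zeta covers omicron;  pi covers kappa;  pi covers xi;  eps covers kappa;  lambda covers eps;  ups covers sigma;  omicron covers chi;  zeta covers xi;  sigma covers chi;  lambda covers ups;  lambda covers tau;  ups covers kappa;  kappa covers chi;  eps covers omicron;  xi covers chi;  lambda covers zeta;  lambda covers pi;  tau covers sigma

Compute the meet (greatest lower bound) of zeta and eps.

Common lower bounds of {zeta, eps}: chi, omicron.
The greatest among these is omicron.

omicron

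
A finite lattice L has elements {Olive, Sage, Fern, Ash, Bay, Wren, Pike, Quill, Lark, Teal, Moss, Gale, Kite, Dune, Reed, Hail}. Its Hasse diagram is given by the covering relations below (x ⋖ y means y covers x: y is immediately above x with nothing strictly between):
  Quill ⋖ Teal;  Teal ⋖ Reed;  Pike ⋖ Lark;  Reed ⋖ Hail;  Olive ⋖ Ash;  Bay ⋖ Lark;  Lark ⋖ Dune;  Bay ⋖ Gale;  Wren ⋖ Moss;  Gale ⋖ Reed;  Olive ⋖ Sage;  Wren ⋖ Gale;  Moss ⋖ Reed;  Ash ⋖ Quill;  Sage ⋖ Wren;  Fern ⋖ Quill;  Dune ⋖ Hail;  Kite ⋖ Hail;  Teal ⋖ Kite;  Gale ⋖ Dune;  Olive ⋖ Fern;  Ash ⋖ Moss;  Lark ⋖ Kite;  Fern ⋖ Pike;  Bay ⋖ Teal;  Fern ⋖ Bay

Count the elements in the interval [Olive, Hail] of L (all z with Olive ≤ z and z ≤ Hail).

16

The interval [Olive, Hail] = {Ash, Bay, Dune, Fern, Gale, Hail, Kite, Lark, Moss, Olive, Pike, Quill, Reed, Sage, Teal, Wren}, which has 16 elements.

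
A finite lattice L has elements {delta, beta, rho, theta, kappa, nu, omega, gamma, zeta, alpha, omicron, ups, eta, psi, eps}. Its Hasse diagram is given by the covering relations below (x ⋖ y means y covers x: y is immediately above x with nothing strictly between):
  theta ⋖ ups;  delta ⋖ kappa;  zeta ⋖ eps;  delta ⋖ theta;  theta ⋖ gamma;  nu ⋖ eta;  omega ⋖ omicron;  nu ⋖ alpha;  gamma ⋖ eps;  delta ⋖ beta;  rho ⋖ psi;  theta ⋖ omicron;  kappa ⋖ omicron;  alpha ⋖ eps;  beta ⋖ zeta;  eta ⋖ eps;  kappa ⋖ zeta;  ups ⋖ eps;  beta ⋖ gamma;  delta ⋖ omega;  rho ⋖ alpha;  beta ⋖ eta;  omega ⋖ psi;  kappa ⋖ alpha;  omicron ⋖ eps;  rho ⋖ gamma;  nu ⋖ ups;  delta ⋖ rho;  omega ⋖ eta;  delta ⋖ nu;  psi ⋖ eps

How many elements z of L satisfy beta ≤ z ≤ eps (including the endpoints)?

5

The interval [beta, eps] = {beta, eps, eta, gamma, zeta}, which has 5 elements.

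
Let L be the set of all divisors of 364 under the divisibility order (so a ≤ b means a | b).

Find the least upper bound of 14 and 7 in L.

Common upper bounds of {14, 7}: 14, 182, 28, 364.
The least among these is 14.

14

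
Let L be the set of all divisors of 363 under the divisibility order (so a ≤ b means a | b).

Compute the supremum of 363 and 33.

Common upper bounds of {363, 33}: 363.
The least among these is 363.

363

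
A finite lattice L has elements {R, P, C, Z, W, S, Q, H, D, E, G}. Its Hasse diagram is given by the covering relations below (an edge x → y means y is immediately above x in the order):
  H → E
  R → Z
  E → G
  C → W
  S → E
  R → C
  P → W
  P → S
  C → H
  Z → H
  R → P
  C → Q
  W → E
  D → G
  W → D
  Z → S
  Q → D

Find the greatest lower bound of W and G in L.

W

Common lower bounds of {W, G}: C, P, R, W.
The greatest among these is W.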